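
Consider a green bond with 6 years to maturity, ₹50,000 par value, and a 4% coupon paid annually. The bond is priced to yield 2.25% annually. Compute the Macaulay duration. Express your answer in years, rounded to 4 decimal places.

Periodic yield y = 0.0225. Discount each cash flow and weight by its year:
  t   CF        PV=CF/(1+0.0225)^t    t·PV
  1     2,000.00     1,955.9902     1,955.9902
  2     2,000.00     1,912.9489     3,825.8977
  3     2,000.00     1,870.8546     5,612.5639
  4     2,000.00     1,829.6867     7,318.7468
  5     2,000.00     1,789.4246     8,947.1232
  6    52,000.00    45,501.2621   273,007.5729
  Σ                 54,860.1672   300,667.8947
Price P = Σ PV = 54,860.1672.
Macaulay duration = Σ(t·PV) / P = 300,667.8947 / 54,860.1672 = 5.48062 years.

5.4806 years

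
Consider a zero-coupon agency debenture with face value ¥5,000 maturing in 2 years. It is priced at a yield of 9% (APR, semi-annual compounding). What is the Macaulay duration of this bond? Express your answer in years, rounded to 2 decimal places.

A zero-coupon bond has a single cash flow at maturity, so its Macaulay duration equals its maturity: 2 years.
(Equivalently: 4 semi-annual periods ÷ 2 = 2 years.)

2.00 years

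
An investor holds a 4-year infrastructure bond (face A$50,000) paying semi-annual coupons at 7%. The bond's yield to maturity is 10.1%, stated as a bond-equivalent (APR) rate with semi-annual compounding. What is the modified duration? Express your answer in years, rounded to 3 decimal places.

3.359 years

Periodic yield y = 0.0505. First find Macaulay duration:
  t   CF        PV=CF/(1+0.0505)^t    t·PV
  1     1,750.00     1,665.8734     1,665.8734
  2     1,750.00     1,585.7910     3,171.5819
  3     1,750.00     1,509.5583     4,528.6748
  4     1,750.00     1,436.9903     5,747.9610
  5     1,750.00     1,367.9108     6,839.5538
  6     1,750.00     1,302.1521     7,812.9125
  7     1,750.00     1,239.5546     8,676.8820
  8    51,750.00    34,893.2884   279,146.3073
  Σ                 45,001.1187   317,589.7467
P = 45,001.1187; Macaulay duration = 317,589.7467 / 45,001.1187 = 7.05737 half-year periods = 3.52869 years.
Modified duration = D_Mac / (1 + y) = 3.52869 / 1.0505 = 3.35905 years.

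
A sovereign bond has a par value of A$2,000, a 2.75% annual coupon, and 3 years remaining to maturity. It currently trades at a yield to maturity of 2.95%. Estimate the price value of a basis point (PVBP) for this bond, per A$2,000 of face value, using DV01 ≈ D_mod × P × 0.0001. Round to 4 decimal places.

Periodic yield y = 0.0295.
  t   CF        PV=CF/(1+0.0295)^t    t·PV
  1        55.00        53.4240        53.4240
  2        55.00        51.8931       103.7863
  3     2,055.00     1,883.3575     5,650.0726
  Σ                  1,988.6747     5,807.2829
P = 1,988.6747; D_Mac = 2.92018 yrs; D_mod = 2.83650 yrs.
DV01 ≈ 2.83650 × 1,988.6747 × 0.0001 = 0.564088.

A$0.5641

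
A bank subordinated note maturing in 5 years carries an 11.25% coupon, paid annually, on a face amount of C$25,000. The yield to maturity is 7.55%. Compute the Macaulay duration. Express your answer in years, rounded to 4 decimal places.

Periodic yield y = 0.0755. Discount each cash flow and weight by its year:
  t   CF        PV=CF/(1+0.0755)^t    t·PV
  1     2,812.50     2,615.0628     2,615.0628
  2     2,812.50     2,431.4856     4,862.9712
  3     2,812.50     2,260.7955     6,782.3866
  4     2,812.50     2,102.0879     8,408.3516
  5    27,812.50    19,328.0462    96,640.2309
  Σ                 28,737.4780   119,309.0031
Price P = Σ PV = 28,737.4780.
Macaulay duration = Σ(t·PV) / P = 119,309.0031 / 28,737.4780 = 4.15169 years.

4.1517 years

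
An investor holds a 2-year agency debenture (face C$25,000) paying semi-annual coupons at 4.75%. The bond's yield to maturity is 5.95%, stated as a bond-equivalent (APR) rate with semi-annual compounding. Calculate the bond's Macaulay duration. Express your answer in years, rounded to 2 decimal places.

1.93 years

Periodic yield y = 0.02975. Discount each cash flow and weight by its period:
  t   CF        PV=CF/(1+0.02975)^t    t·PV
  1       593.75       576.5963       576.5963
  2       593.75       559.9381     1,119.8762
  3       593.75       543.7612     1,631.2836
  4    25,593.75    22,761.8062    91,047.2247
  Σ                 24,442.1017    94,374.9808
Price P = Σ PV = 24,442.1017.
Macaulay duration = Σ(t·PV) / P = 94,374.9808 / 24,442.1017 = 3.86116 half-year periods.
In years: 3.86116 / 2 = 1.93058 years.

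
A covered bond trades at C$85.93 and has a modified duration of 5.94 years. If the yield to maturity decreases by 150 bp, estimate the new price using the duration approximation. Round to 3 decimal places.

C$93.586

Duration approximation: ΔP/P ≈ -D_mod · Δy = -5.94 × (-0.015) = +0.089100.
New price ≈ 85.93 × (1 + 0.089100) = 93.586363.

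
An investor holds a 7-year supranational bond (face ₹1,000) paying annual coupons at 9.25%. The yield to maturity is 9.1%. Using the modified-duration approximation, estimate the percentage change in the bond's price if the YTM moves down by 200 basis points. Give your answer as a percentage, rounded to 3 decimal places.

Periodic yield y = 0.091. Modified duration first:
  t   CF        PV=CF/(1+0.091)^t    t·PV
  1        92.50        84.7846        84.7846
  2        92.50        77.7127       155.4255
  3        92.50        71.2307       213.6922
  4        92.50        65.2894       261.1576
  5        92.50        59.8436       299.2182
  6        92.50        54.8521       329.1126
  7     1,092.50       593.8109     4,156.6766
  Σ                  1,007.5242     5,500.0673
P = 1,007.5242; D_Mac = 5.45899 yrs; D_mod = 5.45899/(1+0.091) = 5.00366 yrs.
ΔP/P ≈ -D_mod · Δy = -5.00366 × (-0.02) = +0.100073 = +10.0073%.

+10.007%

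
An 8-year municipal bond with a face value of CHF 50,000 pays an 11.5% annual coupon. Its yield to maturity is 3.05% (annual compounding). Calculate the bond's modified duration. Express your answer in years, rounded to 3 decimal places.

Periodic yield y = 0.0305. First find Macaulay duration:
  t   CF        PV=CF/(1+0.0305)^t    t·PV
  1     5,750.00     5,579.8156     5,579.8156
  2     5,750.00     5,414.6682    10,829.3365
  3     5,750.00     5,254.4088    15,763.2263
  4     5,750.00     5,098.8926    20,395.5702
  5     5,750.00     4,947.9792    24,739.8959
  6     5,750.00     4,801.5324    28,809.1947
  7     5,750.00     4,659.4201    32,615.9409
  8    55,750.00    43,839.0266   350,712.2130
  Σ                 79,595.7436   489,445.1932
P = 79,595.7436; Macaulay duration = 489,445.1932 / 79,595.7436 = 6.14914 years.
Modified duration = D_Mac / (1 + y) = 6.14914 / 1.0305 = 5.96714 years.

5.967 years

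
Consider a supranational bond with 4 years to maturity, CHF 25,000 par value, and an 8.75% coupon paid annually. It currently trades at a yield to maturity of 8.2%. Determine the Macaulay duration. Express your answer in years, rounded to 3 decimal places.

Periodic yield y = 0.082. Discount each cash flow and weight by its year:
  t   CF        PV=CF/(1+0.082)^t    t·PV
  1     2,187.50     2,021.7190     2,021.7190
  2     2,187.50     1,868.5019     3,737.0038
  3     2,187.50     1,726.8964     5,180.6891
  4    27,187.50    19,836.2801    79,345.1202
  Σ                 25,453.3974    90,284.5322
Price P = Σ PV = 25,453.3974.
Macaulay duration = Σ(t·PV) / P = 90,284.5322 / 25,453.3974 = 3.54705 years.

3.547 years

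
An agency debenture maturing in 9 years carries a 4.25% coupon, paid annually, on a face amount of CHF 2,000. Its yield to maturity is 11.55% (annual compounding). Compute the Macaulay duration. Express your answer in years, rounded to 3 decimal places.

7.202 years

Periodic yield y = 0.1155. Discount each cash flow and weight by its year:
  t   CF        PV=CF/(1+0.1155)^t    t·PV
  1        85.00        76.1990        76.1990
  2        85.00        68.3093       136.6186
  3        85.00        61.2365       183.7094
  4        85.00        54.8960       219.5840
  5        85.00        49.2120       246.0600
  6        85.00        44.1165       264.6993
  7        85.00        39.5487       276.8407
  8        85.00        35.4538       283.6301
  9     2,085.00       779.6145     7,016.5302
  Σ                  1,208.5862     8,703.8712
Price P = Σ PV = 1,208.5862.
Macaulay duration = Σ(t·PV) / P = 8,703.8712 / 1,208.5862 = 7.20170 years.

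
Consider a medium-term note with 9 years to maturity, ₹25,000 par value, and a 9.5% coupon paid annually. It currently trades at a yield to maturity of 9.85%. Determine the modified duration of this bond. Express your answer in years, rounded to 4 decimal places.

Periodic yield y = 0.0985. First find Macaulay duration:
  t   CF        PV=CF/(1+0.0985)^t    t·PV
  1     2,375.00     2,162.0391     2,162.0391
  2     2,375.00     1,968.1740     3,936.3480
  3     2,375.00     1,791.6923     5,375.0769
  4     2,375.00     1,631.0353     6,524.1413
  5     2,375.00     1,484.7841     7,423.9205
  6     2,375.00     1,351.6469     8,109.8813
  7     2,375.00     1,230.4478     8,613.1344
  8     2,375.00     1,120.1163     8,960.9305
  9    27,375.00    11,753.1310   105,778.1789
  Σ                 24,493.0669   156,883.6511
P = 24,493.0669; Macaulay duration = 156,883.6511 / 24,493.0669 = 6.40523 years.
Modified duration = D_Mac / (1 + y) = 6.40523 / 1.0985 = 5.83088 years.

5.8309 years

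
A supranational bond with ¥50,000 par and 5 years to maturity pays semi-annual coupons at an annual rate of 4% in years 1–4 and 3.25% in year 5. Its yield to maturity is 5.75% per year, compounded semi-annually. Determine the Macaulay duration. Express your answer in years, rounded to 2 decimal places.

Periodic yield y = 0.02875. Discount each cash flow and weight by its period:
  t   CF        PV=CF/(1+0.02875)^t    t·PV
  1     1,000.00       972.0535       972.0535
  2     1,000.00       944.8879     1,889.7759
  3     1,000.00       918.4816     2,755.4448
  4     1,000.00       892.8132     3,571.2528
  5     1,000.00       867.8622     4,339.3109
  6     1,000.00       843.6084     5,061.6506
  7     1,000.00       820.0325     5,740.2275
  8     1,000.00       797.1154     6,376.9234
  9       812.50       629.5565     5,666.0088
  10   50,812.50    38,271.2001   382,712.0008
  Σ                 45,957.6113   419,084.6489
Price P = Σ PV = 45,957.6113.
Macaulay duration = Σ(t·PV) / P = 419,084.6489 / 45,957.6113 = 9.11894 half-year periods.
In years: 9.11894 / 2 = 4.55947 years.

4.56 years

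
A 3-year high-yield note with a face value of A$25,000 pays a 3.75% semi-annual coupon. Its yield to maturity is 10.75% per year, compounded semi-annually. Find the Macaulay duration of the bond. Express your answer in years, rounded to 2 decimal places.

2.85 years

Periodic yield y = 0.05375. Discount each cash flow and weight by its period:
  t   CF        PV=CF/(1+0.05375)^t    t·PV
  1       468.75       444.8399       444.8399
  2       468.75       422.1493       844.2987
  3       468.75       400.6162     1,201.8486
  4       468.75       380.1815     1,520.7258
  5       468.75       360.7890     1,803.9452
  6    25,468.75    18,602.9622   111,617.7735
  Σ                 20,611.5381   117,433.4317
Price P = Σ PV = 20,611.5381.
Macaulay duration = Σ(t·PV) / P = 117,433.4317 / 20,611.5381 = 5.69746 half-year periods.
In years: 5.69746 / 2 = 2.84873 years.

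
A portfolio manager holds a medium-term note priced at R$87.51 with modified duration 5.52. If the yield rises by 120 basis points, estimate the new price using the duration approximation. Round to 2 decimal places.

Duration approximation: ΔP/P ≈ -D_mod · Δy = -5.52 × (+0.012) = -0.066240.
New price ≈ 87.51 × (1 - 0.066240) = 81.7133376.

R$81.71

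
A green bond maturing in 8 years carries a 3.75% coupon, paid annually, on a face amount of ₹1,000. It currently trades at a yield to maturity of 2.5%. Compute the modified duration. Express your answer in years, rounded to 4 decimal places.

Periodic yield y = 0.025. First find Macaulay duration:
  t   CF        PV=CF/(1+0.025)^t    t·PV
  1        37.50        36.5854        36.5854
  2        37.50        35.6930        71.3861
  3        37.50        34.8225       104.4674
  4        37.50        33.9731       135.8926
  5        37.50        33.1445       165.7227
  6        37.50        32.3361       194.0168
  7        37.50        31.5474       220.8321
  8     1,037.50       851.5246     6,812.1965
  Σ                  1,089.6267     7,741.0996
P = 1,089.6267; Macaulay duration = 7,741.0996 / 1,089.6267 = 7.10436 years.
Modified duration = D_Mac / (1 + y) = 7.10436 / 1.025 = 6.93108 years.

6.9311 years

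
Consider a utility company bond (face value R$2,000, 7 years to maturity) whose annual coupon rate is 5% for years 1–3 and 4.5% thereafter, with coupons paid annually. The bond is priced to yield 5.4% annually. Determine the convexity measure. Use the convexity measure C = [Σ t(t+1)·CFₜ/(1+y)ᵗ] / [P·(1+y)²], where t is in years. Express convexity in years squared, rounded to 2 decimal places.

41.65

With y = 0.054:
  t   CF        PV=CF/(1+0.054)^t    t·PV        t(t+1)·PV
  1       100.00        94.8767        94.8767         189.7533
  2       100.00        90.0158       180.0316         540.0948
  3       100.00        85.4040       256.2120       1,024.8479
  4        90.00        72.9256       291.7024       1,458.5122
  5        90.00        69.1894       345.9469       2,075.6815
  6        90.00        65.6446       393.8675       2,757.0722
  7     2,090.00     1,446.3121    10,124.1845      80,993.4758
  Σ                  1,924.3681    11,686.8215      89,039.4377
P = 1,924.3681.
Convexity = Σ t(t+1)·PV / [P·(1+y)²] = 89,039.4377 / (1,924.3681 × 1.110916) = 41.64981.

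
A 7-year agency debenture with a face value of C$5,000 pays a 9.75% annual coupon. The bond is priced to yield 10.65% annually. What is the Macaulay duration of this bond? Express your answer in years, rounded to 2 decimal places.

Periodic yield y = 0.1065. Discount each cash flow and weight by its year:
  t   CF        PV=CF/(1+0.1065)^t    t·PV
  1       487.50       440.5784       440.5784
  2       487.50       398.1730       796.3460
  3       487.50       359.8491     1,079.5472
  4       487.50       325.2138     1,300.8551
  5       487.50       293.9121     1,469.5607
  6       487.50       265.6233     1,593.7396
  7     5,487.50     2,702.1821    18,915.2744
  Σ                  4,785.5317    25,595.9013
Price P = Σ PV = 4,785.5317.
Macaulay duration = Σ(t·PV) / P = 25,595.9013 / 4,785.5317 = 5.34860 years.

5.35 years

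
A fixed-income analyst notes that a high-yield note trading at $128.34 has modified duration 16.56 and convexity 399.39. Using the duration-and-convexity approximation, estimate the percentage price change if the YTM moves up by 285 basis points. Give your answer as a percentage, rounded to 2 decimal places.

-30.98%

Duration effect: -D_mod·Δy = -16.56 × (+0.0285) = -0.471960
Convexity effect: ½·C·(Δy)² = 0.5 × 399.39 × (0.0285)² = +0.16220226375
ΔP/P ≈ -0.471960 + 0.16220226375 = -0.30975773625
= -30.975773625%.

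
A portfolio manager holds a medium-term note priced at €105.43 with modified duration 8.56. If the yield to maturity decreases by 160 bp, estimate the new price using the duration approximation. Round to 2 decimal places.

Duration approximation: ΔP/P ≈ -D_mod · Δy = -8.56 × (-0.016) = +0.136960.
New price ≈ 105.43 × (1 + 0.136960) = 119.8696928.

€119.87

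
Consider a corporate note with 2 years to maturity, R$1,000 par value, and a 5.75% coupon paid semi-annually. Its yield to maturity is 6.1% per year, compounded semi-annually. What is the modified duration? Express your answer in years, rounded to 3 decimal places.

Periodic yield y = 0.0305. First find Macaulay duration:
  t   CF        PV=CF/(1+0.0305)^t    t·PV
  1        28.75        27.8991        27.8991
  2        28.75        27.0733        54.1467
  3        28.75        26.2720        78.8161
  4     1,028.75       912.2584     3,649.0335
  Σ                    993.5028     3,809.8954
P = 993.5028; Macaulay duration = 3,809.8954 / 993.5028 = 3.83481 half-year periods = 1.91741 years.
Modified duration = D_Mac / (1 + y) = 1.91741 / 1.0305 = 1.86066 years.

1.861 years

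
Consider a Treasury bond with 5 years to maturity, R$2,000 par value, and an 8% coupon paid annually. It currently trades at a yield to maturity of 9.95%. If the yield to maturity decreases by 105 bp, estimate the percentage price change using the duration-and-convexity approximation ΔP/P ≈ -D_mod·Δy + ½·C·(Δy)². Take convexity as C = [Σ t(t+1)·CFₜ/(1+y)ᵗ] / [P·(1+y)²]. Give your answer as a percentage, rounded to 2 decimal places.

With y = 0.0995:
  t   CF        PV=CF/(1+0.0995)^t    t·PV        t(t+1)·PV
  1       160.00       145.5207       145.5207         291.0414
  2       160.00       132.3517       264.7034         794.1102
  3       160.00       120.3744       361.1233       1,444.4933
  4       160.00       109.4811       437.9243       2,189.6215
  5     2,160.00     1,344.2424     6,721.2119      40,327.2713
  Σ                  1,851.9703     7,930.4836      45,046.5377
P = 1,851.9703; D_Mac = 4.28219 yrs; D_mod = 3.89467 yrs; C = 20.12042.
Duration effect: -3.89467 × (-0.0105) = +0.040894
Convexity effect: 0.5 × 20.12042 × (-0.0105)² = +0.0011091
ΔP/P ≈ +0.040894 + 0.0011091 = +0.042003 = +4.2003%.

+4.20%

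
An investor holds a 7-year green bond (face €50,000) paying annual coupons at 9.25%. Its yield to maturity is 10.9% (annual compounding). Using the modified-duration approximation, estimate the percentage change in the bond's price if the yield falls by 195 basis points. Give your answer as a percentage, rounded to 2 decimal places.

Periodic yield y = 0.109. Modified duration first:
  t   CF        PV=CF/(1+0.109)^t    t·PV
  1     4,625.00     4,170.4238     4,170.4238
  2     4,625.00     3,760.5264     7,521.0528
  3     4,625.00     3,390.9165    10,172.7496
  4     4,625.00     3,057.6344    12,230.5375
  5     4,625.00     2,757.1094    13,785.5472
  6     4,625.00     2,486.1221    14,916.7328
  7    54,625.00    26,477.1129   185,339.7901
  Σ                 46,099.8456   248,136.8339
P = 46,099.8456; D_Mac = 5.38260 yrs; D_mod = 5.38260/(1+0.109) = 4.85356 yrs.
ΔP/P ≈ -D_mod · Δy = -4.85356 × (-0.0195) = +0.094644 = +9.4644%.

+9.46%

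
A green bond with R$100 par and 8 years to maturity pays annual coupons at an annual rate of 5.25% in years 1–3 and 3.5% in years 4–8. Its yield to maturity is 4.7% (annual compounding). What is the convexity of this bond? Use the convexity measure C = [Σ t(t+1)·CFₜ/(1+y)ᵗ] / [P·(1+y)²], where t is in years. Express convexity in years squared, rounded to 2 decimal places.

With y = 0.047:
  t   CF        PV=CF/(1+0.047)^t    t·PV        t(t+1)·PV
  1         5.25         5.0143         5.0143          10.0287
  2         5.25         4.7892         9.5785          28.7354
  3         5.25         4.5742        13.7227          54.8909
  4         3.50         2.9126        11.6504          58.2521
  5         3.50         2.7819        13.9093          83.4557
  6         3.50         2.6570        15.9419         111.5931
  7         3.50         2.5377        17.7639         142.1115
  8       103.50        71.6749       573.3989       5,160.5904
  Σ                     96.9418       660.9800       5,649.6577
P = 96.9418.
Convexity = Σ t(t+1)·PV / [P·(1+y)²] = 5,649.6577 / (96.9418 × 1.096209) = 53.16400.

53.16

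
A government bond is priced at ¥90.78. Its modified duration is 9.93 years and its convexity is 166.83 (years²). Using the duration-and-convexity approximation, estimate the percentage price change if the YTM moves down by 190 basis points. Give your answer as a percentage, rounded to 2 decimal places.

+21.88%

Duration effect: -D_mod·Δy = -9.93 × (-0.019) = +0.188670
Convexity effect: ½·C·(Δy)² = 0.5 × 166.83 × (-0.019)² = +0.030112815
ΔP/P ≈ +0.188670 + 0.030112815 = +0.218782815
= +21.8782815%.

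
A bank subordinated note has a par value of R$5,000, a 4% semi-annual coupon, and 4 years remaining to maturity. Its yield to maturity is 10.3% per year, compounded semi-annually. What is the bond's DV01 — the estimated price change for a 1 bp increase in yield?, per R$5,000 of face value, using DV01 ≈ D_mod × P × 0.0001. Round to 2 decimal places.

R$1.40

Periodic yield y = 0.0515.
  t   CF        PV=CF/(1+0.0515)^t    t·PV
  1       100.00        95.1022        95.1022
  2       100.00        90.4444       180.8887
  3       100.00        86.0146       258.0438
  4       100.00        81.8018       327.2072
  5       100.00        77.7953       388.9767
  6       100.00        73.9851       443.9107
  7       100.00        70.3615       492.5305
  8     5,100.00     3,412.6831    27,301.4647
  Σ                  3,988.1880    29,488.1245
P = 3,988.1880; D_Mac = 7.39387 half-year periods = 3.69693 yrs; D_mod = 3.51587 yrs.
DV01 ≈ 3.51587 × 3,988.1880 × 0.0001 = 1.402193.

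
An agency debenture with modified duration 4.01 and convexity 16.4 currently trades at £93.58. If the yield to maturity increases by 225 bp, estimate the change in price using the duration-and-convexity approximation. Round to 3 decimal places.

-£8.055

Duration effect: -D_mod·Δy = -4.01 × (+0.0225) = -0.090225
Convexity effect: ½·C·(Δy)² = 0.5 × 16.4 × (0.0225)² = +0.00415125
ΔP/P ≈ -0.090225 + 0.00415125 = -0.08607375
ΔP ≈ 93.58 × (-0.08607375) = -8.054781525.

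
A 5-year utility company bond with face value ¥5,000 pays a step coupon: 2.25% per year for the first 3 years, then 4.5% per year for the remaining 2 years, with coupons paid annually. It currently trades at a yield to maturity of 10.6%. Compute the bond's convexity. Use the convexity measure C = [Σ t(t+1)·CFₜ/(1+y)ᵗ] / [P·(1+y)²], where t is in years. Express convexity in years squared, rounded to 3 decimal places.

22.688

With y = 0.106:
  t   CF        PV=CF/(1+0.106)^t    t·PV        t(t+1)·PV
  1       112.50       101.7179       101.7179         203.4358
  2       112.50        91.9692       183.9383         551.8150
  3       112.50        83.1548       249.4643         997.8572
  4       225.00       150.3703       601.4811       3,007.4056
  5     5,225.00     3,157.2623    15,786.3114      94,717.8681
  Σ                  3,584.4744    16,922.9130      99,478.3818
P = 3,584.4744.
Convexity = Σ t(t+1)·PV / [P·(1+y)²] = 99,478.3818 / (3,584.4744 × 1.223236) = 22.68783.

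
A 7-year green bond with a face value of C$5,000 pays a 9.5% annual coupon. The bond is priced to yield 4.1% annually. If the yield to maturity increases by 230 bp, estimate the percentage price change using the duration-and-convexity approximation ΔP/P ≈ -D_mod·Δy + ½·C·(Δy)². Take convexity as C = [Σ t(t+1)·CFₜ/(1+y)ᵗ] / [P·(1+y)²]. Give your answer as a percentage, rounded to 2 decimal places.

-11.45%

With y = 0.041:
  t   CF        PV=CF/(1+0.041)^t    t·PV        t(t+1)·PV
  1       475.00       456.2920       456.2920         912.5841
  2       475.00       438.3209       876.6417       2,629.9252
  3       475.00       421.0575     1,263.1725       5,052.6902
  4       475.00       404.4741     1,617.8963       8,089.4815
  5       475.00       388.5438     1,942.7189      11,656.3134
  6       475.00       373.2409     2,239.4454      15,676.1180
  7     5,475.00     4,132.6537    28,928.5761     231,428.6084
  Σ                  6,614.5829    37,324.7430     275,445.7208
P = 6,614.5829; D_Mac = 5.64280 yrs; D_mod = 5.42055 yrs; C = 38.42661.
Duration effect: -5.42055 × (+0.023) = -0.124673
Convexity effect: 0.5 × 38.42661 × (0.023)² = +0.0101638
ΔP/P ≈ -0.124673 + 0.0101638 = -0.114509 = -11.4509%.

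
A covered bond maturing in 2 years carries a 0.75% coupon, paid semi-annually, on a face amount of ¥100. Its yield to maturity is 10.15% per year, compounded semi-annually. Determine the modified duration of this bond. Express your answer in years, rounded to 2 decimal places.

1.89 years

Periodic yield y = 0.05075. First find Macaulay duration:
  t   CF        PV=CF/(1+0.05075)^t    t·PV
  1        0.375         0.3569         0.3569
  2        0.375         0.3397         0.6793
  3        0.375         0.3232         0.9697
  4      100.375        82.3432       329.3730
  Σ                     83.3630       331.3789
P = 83.3630; Macaulay duration = 331.3789 / 83.3630 = 3.97513 half-year periods = 1.98757 years.
Modified duration = D_Mac / (1 + y) = 1.98757 / 1.05075 = 1.89157 years.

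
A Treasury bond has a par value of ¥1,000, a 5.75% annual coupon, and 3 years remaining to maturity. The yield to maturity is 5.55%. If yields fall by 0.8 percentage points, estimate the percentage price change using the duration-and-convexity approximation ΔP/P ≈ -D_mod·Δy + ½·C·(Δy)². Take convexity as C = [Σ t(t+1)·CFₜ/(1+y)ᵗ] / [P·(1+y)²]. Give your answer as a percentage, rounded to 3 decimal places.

+2.185%

With y = 0.0555:
  t   CF        PV=CF/(1+0.0555)^t    t·PV        t(t+1)·PV
  1        57.50        54.4766        54.4766         108.9531
  2        57.50        51.6121       103.2242         309.6725
  3     1,057.50       899.3022     2,697.9066      10,791.6266
  Σ                  1,005.3908     2,855.6074      11,210.2522
P = 1,005.3908; D_Mac = 2.84030 yrs; D_mod = 2.69095 yrs; C = 10.00838.
Duration effect: -2.69095 × (-0.008) = +0.021528
Convexity effect: 0.5 × 10.00838 × (-0.008)² = +0.0003203
ΔP/P ≈ +0.021528 + 0.0003203 = +0.021848 = +2.1848%.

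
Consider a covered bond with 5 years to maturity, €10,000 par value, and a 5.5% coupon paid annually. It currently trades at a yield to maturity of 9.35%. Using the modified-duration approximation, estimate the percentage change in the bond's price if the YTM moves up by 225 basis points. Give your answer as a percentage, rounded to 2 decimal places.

-9.17%

Periodic yield y = 0.0935. Modified duration first:
  t   CF        PV=CF/(1+0.0935)^t    t·PV
  1       550.00       502.9721       502.9721
  2       550.00       459.9653       919.9307
  3       550.00       420.6359     1,261.9077
  4       550.00       384.6693     1,538.6772
  5    10,550.00     6,747.7428    33,738.7142
  Σ                  8,515.9855    37,962.2019
P = 8,515.9855; D_Mac = 4.45776 yrs; D_mod = 4.45776/(1+0.0935) = 4.07660 yrs.
ΔP/P ≈ -D_mod · Δy = -4.07660 × (+0.0225) = -0.091723 = -9.1723%.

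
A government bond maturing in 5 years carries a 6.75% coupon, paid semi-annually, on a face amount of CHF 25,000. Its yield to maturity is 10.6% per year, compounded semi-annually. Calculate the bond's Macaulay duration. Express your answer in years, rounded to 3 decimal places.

Periodic yield y = 0.053. Discount each cash flow and weight by its period:
  t   CF        PV=CF/(1+0.053)^t    t·PV
  1       843.75       801.2821       801.2821
  2       843.75       760.9516     1,521.9032
  3       843.75       722.6511     2,167.9533
  4       843.75       686.2784     2,745.1134
  5       843.75       651.7363     3,258.6816
  6       843.75       618.9329     3,713.5973
  7       843.75       587.7805     4,114.4636
  8       843.75       558.1961     4,465.5690
  9       843.75       530.1008     4,770.9070
  10   25,843.75    15,419.5543   154,195.5425
  Σ                 21,337.4640   181,755.0132
Price P = Σ PV = 21,337.4640.
Macaulay duration = Σ(t·PV) / P = 181,755.0132 / 21,337.4640 = 8.51812 half-year periods.
In years: 8.51812 / 2 = 4.25906 years.

4.259 years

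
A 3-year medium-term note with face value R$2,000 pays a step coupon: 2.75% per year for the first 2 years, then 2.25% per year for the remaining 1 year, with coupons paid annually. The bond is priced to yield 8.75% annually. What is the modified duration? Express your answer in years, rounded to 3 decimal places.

Periodic yield y = 0.0875. First find Macaulay duration:
  t   CF        PV=CF/(1+0.0875)^t    t·PV
  1        55.00        50.5747        50.5747
  2        55.00        46.5055        93.0110
  3     2,045.00     1,590.0307     4,770.0922
  Σ                  1,687.1109     4,913.6778
P = 1,687.1109; Macaulay duration = 4,913.6778 / 1,687.1109 = 2.91248 years.
Modified duration = D_Mac / (1 + y) = 2.91248 / 1.0875 = 2.67814 years.

2.678 years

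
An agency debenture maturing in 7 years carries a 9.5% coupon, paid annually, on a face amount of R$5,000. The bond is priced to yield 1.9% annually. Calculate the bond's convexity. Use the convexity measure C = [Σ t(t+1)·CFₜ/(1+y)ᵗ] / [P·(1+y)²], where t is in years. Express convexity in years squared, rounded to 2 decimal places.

With y = 0.019:
  t   CF        PV=CF/(1+0.019)^t    t·PV        t(t+1)·PV
  1       475.00       466.1433       466.1433         932.2866
  2       475.00       457.4517       914.9034       2,744.7102
  3       475.00       448.9222     1,346.7665       5,387.0661
  4       475.00       440.5517     1,762.2068       8,811.0338
  5       475.00       432.3373     2,161.6864      12,970.1185
  6       475.00       424.2760     2,545.6562      17,819.5936
  7     5,475.00     4,799.1556    33,594.0895     268,752.7164
  Σ                  7,468.8378    42,791.4522     317,417.5252
P = 7,468.8378.
Convexity = Σ t(t+1)·PV / [P·(1+y)²] = 317,417.5252 / (7,468.8378 × 1.038361) = 40.92885.

40.93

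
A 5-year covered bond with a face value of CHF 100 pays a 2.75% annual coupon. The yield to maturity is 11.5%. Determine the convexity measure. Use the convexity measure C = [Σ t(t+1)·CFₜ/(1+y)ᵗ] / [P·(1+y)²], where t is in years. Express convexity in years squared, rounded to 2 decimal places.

With y = 0.115:
  t   CF        PV=CF/(1+0.115)^t    t·PV        t(t+1)·PV
  1         2.75         2.4664         2.4664           4.9327
  2         2.75         2.2120         4.4240          13.2719
  3         2.75         1.9838         5.9515          23.8062
  4         2.75         1.7792         7.1169          35.5847
  5       102.75        59.6221       298.1107       1,788.6639
  Σ                     68.0636       318.0695       1,866.2594
P = 68.0636.
Convexity = Σ t(t+1)·PV / [P·(1+y)²] = 1,866.2594 / (68.0636 × 1.243225) = 22.05503.

22.06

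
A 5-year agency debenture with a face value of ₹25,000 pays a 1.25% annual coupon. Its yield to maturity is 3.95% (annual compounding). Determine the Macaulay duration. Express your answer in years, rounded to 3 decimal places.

Periodic yield y = 0.0395. Discount each cash flow and weight by its year:
  t   CF        PV=CF/(1+0.0395)^t    t·PV
  1       312.50       300.6253       300.6253
  2       312.50       289.2018       578.4037
  3       312.50       278.2124       834.6373
  4       312.50       267.6406     1,070.5625
  5    25,312.50    20,855.1142   104,275.5710
  Σ                 21,990.7944   107,059.7998
Price P = Σ PV = 21,990.7944.
Macaulay duration = Σ(t·PV) / P = 107,059.7998 / 21,990.7944 = 4.86839 years.

4.868 years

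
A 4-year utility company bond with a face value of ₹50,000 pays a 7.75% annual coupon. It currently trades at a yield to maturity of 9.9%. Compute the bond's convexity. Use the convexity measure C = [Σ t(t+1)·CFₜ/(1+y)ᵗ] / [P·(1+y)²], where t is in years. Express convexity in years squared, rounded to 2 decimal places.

14.22

With y = 0.099:
  t   CF        PV=CF/(1+0.099)^t    t·PV        t(t+1)·PV
  1     3,875.00     3,525.9327     3,525.9327       7,051.8653
  2     3,875.00     3,208.3100     6,416.6200      19,249.8599
  3     3,875.00     2,919.2993     8,757.8980      35,031.5921
  4    53,875.00    36,931.4631   147,725.8525     738,629.2623
  Σ                 46,585.0051   166,426.3031     799,962.5797
P = 46,585.0051.
Convexity = Σ t(t+1)·PV / [P·(1+y)²] = 799,962.5797 / (46,585.0051 × 1.207801) = 14.21766.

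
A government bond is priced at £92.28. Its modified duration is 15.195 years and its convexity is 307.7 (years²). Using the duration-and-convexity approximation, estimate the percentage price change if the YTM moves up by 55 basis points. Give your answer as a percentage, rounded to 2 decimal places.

-7.89%

Duration effect: -D_mod·Δy = -15.195 × (+0.0055) = -0.0835725
Convexity effect: ½·C·(Δy)² = 0.5 × 307.7 × (0.0055)² = +0.0046539625
ΔP/P ≈ -0.0835725 + 0.0046539625 = -0.0789185375
= -7.89185375%.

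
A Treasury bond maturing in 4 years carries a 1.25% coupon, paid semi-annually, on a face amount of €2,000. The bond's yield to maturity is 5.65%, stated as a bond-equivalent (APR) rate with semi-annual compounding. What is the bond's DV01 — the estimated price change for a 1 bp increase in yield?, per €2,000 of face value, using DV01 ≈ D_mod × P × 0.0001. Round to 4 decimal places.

Periodic yield y = 0.02825.
  t   CF        PV=CF/(1+0.02825)^t    t·PV
  1        12.50        12.1566        12.1566
  2        12.50        11.8226        23.6452
  3        12.50        11.4978        34.4933
  4        12.50        11.1819        44.7276
  5        12.50        10.8747        54.3734
  6        12.50        10.5759        63.4555
  7        12.50        10.2853        71.9974
  8     2,012.50     1,610.4459    12,883.5673
  Σ                  1,688.8407    13,188.4162
P = 1,688.8407; D_Mac = 7.80915 half-year periods = 3.90458 yrs; D_mod = 3.79730 yrs.
DV01 ≈ 3.79730 × 1,688.8407 × 0.0001 = 0.641304.

€0.6413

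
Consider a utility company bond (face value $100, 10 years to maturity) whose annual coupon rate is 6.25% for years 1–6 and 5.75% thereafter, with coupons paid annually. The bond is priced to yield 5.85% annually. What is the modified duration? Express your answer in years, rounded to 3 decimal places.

7.329 years

Periodic yield y = 0.0585. First find Macaulay duration:
  t   CF        PV=CF/(1+0.0585)^t    t·PV
  1         6.25         5.9046         5.9046
  2         6.25         5.5783        11.1565
  3         6.25         5.2700        15.8099
  4         6.25         4.9787        19.9148
  5         6.25         4.7035        23.5177
  6         6.25         4.4436        26.6616
  7         5.75         3.8622        27.0352
  8         5.75         3.6487        29.1898
  9         5.75         3.4471        31.0236
  10      105.75        59.8924       598.9240
  Σ                    101.7290       789.1378
P = 101.7290; Macaulay duration = 789.1378 / 101.7290 = 7.75725 years.
Modified duration = D_Mac / (1 + y) = 7.75725 / 1.0585 = 7.32853 years.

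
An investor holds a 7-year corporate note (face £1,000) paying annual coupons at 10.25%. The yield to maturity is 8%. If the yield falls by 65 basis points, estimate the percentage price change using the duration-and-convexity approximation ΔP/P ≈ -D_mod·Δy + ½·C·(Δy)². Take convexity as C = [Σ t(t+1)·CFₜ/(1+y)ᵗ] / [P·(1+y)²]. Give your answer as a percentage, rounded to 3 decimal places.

+3.334%

With y = 0.08:
  t   CF        PV=CF/(1+0.08)^t    t·PV        t(t+1)·PV
  1       102.50        94.9074        94.9074         189.8148
  2       102.50        87.8772       175.7545         527.2634
  3       102.50        81.3678       244.1034         976.4137
  4       102.50        75.3406       301.3622       1,506.8112
  5       102.50        69.7598       348.7989       2,092.7933
  6       102.50        64.5924       387.5543       2,712.8802
  7     1,102.50       643.2982     4,503.0871      36,024.6970
  Σ                  1,117.1433     6,055.5679      44,030.6736
P = 1,117.1433; D_Mac = 5.42058 yrs; D_mod = 5.01906 yrs; C = 33.79083.
Duration effect: -5.01906 × (-0.0065) = +0.032624
Convexity effect: 0.5 × 33.79083 × (-0.0065)² = +0.0007138
ΔP/P ≈ +0.032624 + 0.0007138 = +0.033338 = +3.3338%.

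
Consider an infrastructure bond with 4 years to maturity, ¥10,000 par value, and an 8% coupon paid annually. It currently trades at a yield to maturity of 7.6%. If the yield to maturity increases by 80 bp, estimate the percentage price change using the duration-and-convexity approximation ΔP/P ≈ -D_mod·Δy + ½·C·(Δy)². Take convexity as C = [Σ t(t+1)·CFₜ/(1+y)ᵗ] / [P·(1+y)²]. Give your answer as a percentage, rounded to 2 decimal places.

-2.61%

With y = 0.076:
  t   CF        PV=CF/(1+0.076)^t    t·PV        t(t+1)·PV
  1       800.00       743.4944       743.4944       1,486.9888
  2       800.00       690.9799     1,381.9599       4,145.8797
  3       800.00       642.1747     1,926.5240       7,706.0961
  4    10,800.00     8,057.0242    32,228.0970     161,140.4848
  Σ                 10,133.6733    36,280.0753     174,479.4494
P = 10,133.6733; D_Mac = 3.58015 yrs; D_mod = 3.32728 yrs; C = 14.87143.
Duration effect: -3.32728 × (+0.008) = -0.026618
Convexity effect: 0.5 × 14.87143 × (0.008)² = +0.0004759
ΔP/P ≈ -0.026618 + 0.0004759 = -0.026142 = -2.6142%.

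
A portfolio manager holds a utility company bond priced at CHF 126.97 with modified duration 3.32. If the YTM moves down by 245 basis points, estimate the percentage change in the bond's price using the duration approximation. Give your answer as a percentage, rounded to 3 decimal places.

+8.134%

Duration approximation: ΔP/P ≈ -D_mod · Δy = -3.32 × (-0.0245) = +0.081340.
As a percentage: +8.1340%.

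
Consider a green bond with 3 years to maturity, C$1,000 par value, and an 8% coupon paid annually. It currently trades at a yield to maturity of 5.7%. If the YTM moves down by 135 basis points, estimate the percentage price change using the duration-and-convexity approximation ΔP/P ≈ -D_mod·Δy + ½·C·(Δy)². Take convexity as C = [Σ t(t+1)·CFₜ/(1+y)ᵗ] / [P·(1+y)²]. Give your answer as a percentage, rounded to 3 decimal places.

With y = 0.057:
  t   CF        PV=CF/(1+0.057)^t    t·PV        t(t+1)·PV
  1        80.00        75.6859        75.6859         151.3718
  2        80.00        71.6044       143.2089         429.6267
  3     1,080.00       914.5318     2,743.5953      10,974.3812
  Σ                  1,061.8221     2,962.4901      11,555.3797
P = 1,061.8221; D_Mac = 2.79001 yrs; D_mod = 2.63955 yrs; C = 9.74053.
Duration effect: -2.63955 × (-0.0135) = +0.035634
Convexity effect: 0.5 × 9.74053 × (-0.0135)² = +0.0008876
ΔP/P ≈ +0.035634 + 0.0008876 = +0.036522 = +3.6522%.

+3.652%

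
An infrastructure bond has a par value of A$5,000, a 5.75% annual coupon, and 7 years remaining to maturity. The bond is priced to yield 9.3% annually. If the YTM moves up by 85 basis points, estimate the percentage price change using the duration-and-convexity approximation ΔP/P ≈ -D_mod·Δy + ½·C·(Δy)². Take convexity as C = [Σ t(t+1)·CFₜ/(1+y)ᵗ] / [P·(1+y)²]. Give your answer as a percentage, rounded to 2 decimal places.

-4.40%

With y = 0.093:
  t   CF        PV=CF/(1+0.093)^t    t·PV        t(t+1)·PV
  1       287.50       263.0375       263.0375         526.0750
  2       287.50       240.6565       481.3129       1,443.9388
  3       287.50       220.1797       660.5392       2,642.1569
  4       287.50       201.4453       805.7813       4,028.9066
  5       287.50       184.3050       921.5248       5,529.1490
  6       287.50       168.6230     1,011.7382       7,082.1671
  7     5,287.50     2,837.3261    19,861.2824     158,890.2593
  Σ                  4,115.5731    24,005.2164     180,142.6527
P = 4,115.5731; D_Mac = 5.83278 yrs; D_mod = 5.33648 yrs; C = 36.63919.
Duration effect: -5.33648 × (+0.0085) = -0.045360
Convexity effect: 0.5 × 36.63919 × (0.0085)² = +0.0013236
ΔP/P ≈ -0.045360 + 0.0013236 = -0.044037 = -4.4037%.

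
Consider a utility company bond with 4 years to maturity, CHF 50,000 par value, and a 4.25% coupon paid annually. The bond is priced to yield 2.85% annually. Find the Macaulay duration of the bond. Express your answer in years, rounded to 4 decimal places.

3.7687 years

Periodic yield y = 0.0285. Discount each cash flow and weight by its year:
  t   CF        PV=CF/(1+0.0285)^t    t·PV
  1     2,125.00     2,066.1157     2,066.1157
  2     2,125.00     2,008.8631     4,017.7262
  3     2,125.00     1,953.1970     5,859.5910
  4    52,125.00    46,583.1534   186,332.6134
  Σ                 52,611.3291   198,276.0463
Price P = Σ PV = 52,611.3291.
Macaulay duration = Σ(t·PV) / P = 198,276.0463 / 52,611.3291 = 3.76869 years.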